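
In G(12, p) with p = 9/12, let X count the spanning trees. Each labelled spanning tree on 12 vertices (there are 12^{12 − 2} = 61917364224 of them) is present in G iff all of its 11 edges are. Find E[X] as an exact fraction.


K_12 has 12^{12 − 2} = 61917364224 labelled spanning trees.
For each such spanning tree H, let X_H = 1 if all 11 edges of H are present in G. Then P[X_H = 1] = p^{11} = (3/4)^{11} = 177147/4194304.
Summing the indicators: E[X] = Σ_H E[X_H] = 61917364224 · p^{11} = 61917364224 · 177147/4194304 = 10460353203/4.
Numerically: E[X] ≈ 2.6151e+09.

E[X] = 61917364224 · (3/4)^{11} = 10460353203/4 ≈ 2.6151e+09.


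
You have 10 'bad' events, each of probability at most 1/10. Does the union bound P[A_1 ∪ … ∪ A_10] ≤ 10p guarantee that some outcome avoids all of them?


Union bound: P[∪_{i=1}^{10} A_i] ≤ Σ_i P[A_i] ≤ 10·p = 10·(1/10) = 1.
Numerically: 1 ≈ 1.00000.
Is 1 < 1? NO.
Since the bound 1 is ≥ 1, the union bound is uninformative here; it does NOT by itself certify existence.

10·p = 1 ≈ 1.00000; existence NOT certified by the union bound.


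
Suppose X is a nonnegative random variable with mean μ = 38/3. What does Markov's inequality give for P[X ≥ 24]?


μ = E[X] = 38/3, a = 24.
Markov: P[X ≥ 24] ≤ μ/a = (38/3)/24 = 19/36.
Numerically: ≈ 0.52778.
(Since a = 24 > μ = 12.66667, the bound 19/36 is < 1 and informative.)

P[X ≥ 24] ≤ 19/36 ≈ 0.52778.


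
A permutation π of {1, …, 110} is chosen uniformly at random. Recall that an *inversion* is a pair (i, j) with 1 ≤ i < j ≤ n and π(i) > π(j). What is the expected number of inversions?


Write X = Σ X_I over the C(110, 2) = 5995 pairs i < j, with X_I the indicator of one inversion.
There are 5995 indicators.
For each fixed pair i < j, the values π(i) and π(j) are two distinct elements of {1, …, 110} in uniformly random order; by symmetry P[π(i) > π(j)] = 1/2.
By linearity: E[X] = 5995 · (1/2) = C(110, 2) · (1/2) = 5995/2 = 5995/2 ≈ 2997.500000.

E[X] = 5995/2 = 2997.500000.


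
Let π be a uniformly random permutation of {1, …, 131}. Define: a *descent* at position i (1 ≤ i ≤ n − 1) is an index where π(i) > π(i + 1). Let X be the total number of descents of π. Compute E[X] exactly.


Write X = Σ X_I over i = 1, …, 130, with X_I the indicator of one descent.
There are 130 indicators.
For each fixed i, the pair (π(i), π(i+1)) is a uniformly random ordered pair of distinct values from {1, …, 131}; by symmetry P[π(i) > π(i+1)] = 1/2.
By linearity: E[X] = 130 · (1/2) = (131 − 1) · (1/2) = 65 ≈ 65.00000.

E[X] = 65 = 65.00000.


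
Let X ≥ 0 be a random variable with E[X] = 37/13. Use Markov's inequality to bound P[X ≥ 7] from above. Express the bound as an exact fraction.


μ = E[X] = 37/13, a = 7.
Markov: P[X ≥ 7] ≤ μ/a = (37/13)/7 = 37/91.
Numerically: ≈ 0.407.
(Since a = 7 > μ = 2.846, the bound 37/91 is < 1 and informative.)

P[X ≥ 7] ≤ 37/91 ≈ 0.407.


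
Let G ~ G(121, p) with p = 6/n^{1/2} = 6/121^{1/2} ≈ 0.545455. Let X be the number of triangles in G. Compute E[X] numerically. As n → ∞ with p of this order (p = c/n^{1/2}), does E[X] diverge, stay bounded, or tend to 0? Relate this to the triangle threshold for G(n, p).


Number of potential triangles: C(121, 3) = 287980.
Each occurs with probability p³ ≈ (0.545455)³ ≈ 1.62283997e-01.
By linearity: E[X] = C(121, 3)·p³ ≈ 287980 · 1.62283997e-01 ≈ 46734.545455.
Since α = 1/2 < 1, p = c/n^{1/2} ≫ 1/n is above the triangle threshold p ~ 1/n. Asymptotically E[X] ~ (c³/6)·n^{3(1−α)} = (6³/6)·n^{1.5} → ∞; triangles are abundant w.h.p.

E[X] ≈ 46734.545455; in regime p = Θ(1/n^{1/2}) E[X] diverges (above the triangle threshold p ~ 1/n).


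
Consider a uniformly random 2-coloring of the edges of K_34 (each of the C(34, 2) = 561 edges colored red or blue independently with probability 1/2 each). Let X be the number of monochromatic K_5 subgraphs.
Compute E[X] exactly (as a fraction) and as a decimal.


Let X = Σ_S X_S over the C(34, 5) = 278256 subsets S of size 5, where X_S = 1 if the K_5 on S is monochromatic.
For a fixed S, the K_5 on S has C(5, 2) = 10 edges. P[all 10 edges red] = (1/2)^10, and likewise for blue, so P[monochromatic] = 2·(1/2)^10 = 2^{1 − 10} = 1/512.
Summing: E[X] = C(34, 5) · 2^{1 − 10} = 278256 · 1/512 = 17391/32.
Numerically: E[X] ≈ 543.468750.

E[X] = C(34,5)·2^(1−C(5,2)) = 17391/32 ≈ 543.468750.


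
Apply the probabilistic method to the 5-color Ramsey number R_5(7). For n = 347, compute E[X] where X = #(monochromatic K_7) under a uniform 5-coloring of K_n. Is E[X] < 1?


E[X] = C(347, 7) · 5^{1 − 21} = 113090774900334 · 5^{−20} = 113090774900334/95367431640625.
As a reduced fraction: E[X] = 113090774900334/95367431640625 ≈ 1.18584.
Is E[X] < 1? NO.
Since E[X] ≥ 1, the first-moment bound is inconclusive at n = 347; it does NOT by itself certify R_5(7) > 347.

E[X] = 113090774900334/95367431640625 ≈ 1.18584; E[X] ≥ 1; first-moment method inconclusive here.


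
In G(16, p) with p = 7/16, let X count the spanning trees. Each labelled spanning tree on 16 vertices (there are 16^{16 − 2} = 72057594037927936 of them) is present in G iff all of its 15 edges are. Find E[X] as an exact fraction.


K_16 has 16^{16 − 2} = 72057594037927936 labelled spanning trees.
For each such spanning tree H, let X_H = 1 if all 15 edges of H are present in G. Then P[X_H = 1] = p^{15} = (7/16)^{15} = 4747561509943/1152921504606846976.
By linearity of expectation: E[X] = Σ_H E[X_H] = 72057594037927936 · p^{15} = 72057594037927936 · 4747561509943/1152921504606846976 = 4747561509943/16.
Numerically: E[X] ≈ 2.9672e+11.

E[X] = 72057594037927936 · (7/16)^{15} = 4747561509943/16 ≈ 2.9672e+11.


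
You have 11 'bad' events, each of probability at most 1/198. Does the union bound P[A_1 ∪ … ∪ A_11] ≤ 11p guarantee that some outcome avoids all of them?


Union bound: P[∪_{i=1}^{11} A_i] ≤ Σ_i P[A_i] ≤ 11·p = 11·(1/198) = 1/18.
Numerically: 1/18 ≈ 0.056.
Is 1/18 < 1? YES.
Since P[∪ A_i] ≤ 1/18 < 1, the complement has P[∩ A_i^c] ≥ 1 − 1/18 = 17/18 > 0, so some outcome avoids every A_i.

11·p = 1/18 ≈ 0.056; existence CERTIFIED by the union bound.


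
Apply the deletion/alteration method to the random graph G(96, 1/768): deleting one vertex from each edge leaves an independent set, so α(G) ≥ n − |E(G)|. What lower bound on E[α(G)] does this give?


E[|E(G)|] = C(96, 2)·p = 4560 · (1/768) = 95/16.
E[α(G)] ≥ n − E[|E(G)|] = 96 − 95/16 = 1441/16.
Numerically: ≈ 90.062.
(This is only a lower bound; the true E[α(G)] may be larger.)

E[α(G)] ≥ 1441/16 ≈ 90.062.


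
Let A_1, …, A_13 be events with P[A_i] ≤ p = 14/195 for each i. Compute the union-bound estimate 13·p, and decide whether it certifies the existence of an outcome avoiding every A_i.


Union bound: P[∪_{i=1}^{13} A_i] ≤ Σ_i P[A_i] ≤ 13·p = 13·(14/195) = 14/15.
Numerically: 14/15 ≈ 0.9333333.
Is 14/15 < 1? YES.
Since P[∪ A_i] ≤ 14/15 < 1, the complement has P[∩ A_i^c] ≥ 1 − 14/15 = 1/15 > 0, so some outcome avoids every A_i.

13·p = 14/15 ≈ 0.9333333; existence CERTIFIED by the union bound.


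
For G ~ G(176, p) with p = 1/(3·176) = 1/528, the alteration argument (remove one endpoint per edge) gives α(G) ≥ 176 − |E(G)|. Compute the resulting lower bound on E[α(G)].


E[|E(G)|] = C(176, 2)·p = 15400 · (1/528) = 175/6.
E[α(G)] ≥ n − E[|E(G)|] = 176 − 175/6 = 881/6.
Numerically: ≈ 146.83333.
(This is only a lower bound; the true E[α(G)] may be larger.)

E[α(G)] ≥ 881/6 ≈ 146.83333.


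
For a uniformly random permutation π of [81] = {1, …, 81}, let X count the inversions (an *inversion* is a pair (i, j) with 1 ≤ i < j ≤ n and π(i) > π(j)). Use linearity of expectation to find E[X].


Write X = Σ X_I over the C(81, 2) = 3240 pairs i < j, with X_I the indicator of one inversion.
There are 3240 indicators.
For each fixed pair i < j, the values π(i) and π(j) are two distinct elements of {1, …, 81} in uniformly random order; by symmetry P[π(i) > π(j)] = 1/2.
By linearity: E[X] = 3240 · (1/2) = C(81, 2) · (1/2) = 3240/2 = 1620 ≈ 1620.00000.

E[X] = 1620 = 1620.00000.


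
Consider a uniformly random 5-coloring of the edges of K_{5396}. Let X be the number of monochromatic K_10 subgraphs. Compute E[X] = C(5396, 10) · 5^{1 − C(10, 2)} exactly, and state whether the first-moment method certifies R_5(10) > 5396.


E[X] = C(5396, 10) · 5^{1 − 45} = 5719162629614115244962800316916 · 5^{−44} = 5719162629614115244962800316916/5684341886080801486968994140625.
As a reduced fraction: E[X] = 5719162629614115244962800316916/5684341886080801486968994140625 ≈ 1.006126.
Is E[X] < 1? NO.
Since E[X] ≥ 1, the first-moment bound is inconclusive at n = 5396; it does NOT by itself certify R_5(10) > 5396.

E[X] = 5719162629614115244962800316916/5684341886080801486968994140625 ≈ 1.006126; E[X] ≥ 1; first-moment method inconclusive here.


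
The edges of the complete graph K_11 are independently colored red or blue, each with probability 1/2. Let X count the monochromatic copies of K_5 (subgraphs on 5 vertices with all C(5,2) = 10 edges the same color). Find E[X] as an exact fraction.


Let X = Σ_S X_S over the C(11, 5) = 462 subsets S of size 5, where X_S = 1 if the K_5 on S is monochromatic.
For a fixed S, the K_5 on S has C(5, 2) = 10 edges. P[all 10 edges red] = (1/2)^10, and likewise for blue, so P[monochromatic] = 2·(1/2)^10 = 2^{1 − 10} = 1/512.
By linearity of expectation: E[X] = C(11, 5) · 2^{1 − 10} = 462 · 1/512 = 231/256.
Numerically: E[X] ≈ 0.902.

E[X] = C(11,5)·2^(1−C(5,2)) = 231/256 ≈ 0.902.


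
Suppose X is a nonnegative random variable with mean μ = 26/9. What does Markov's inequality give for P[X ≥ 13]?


μ = E[X] = 26/9, a = 13.
Markov: P[X ≥ 13] ≤ μ/a = (26/9)/13 = 2/9.
Numerically: ≈ 0.222.
(Since a = 13 > μ = 2.889, the bound 2/9 is < 1 and informative.)

P[X ≥ 13] ≤ 2/9 ≈ 0.222.


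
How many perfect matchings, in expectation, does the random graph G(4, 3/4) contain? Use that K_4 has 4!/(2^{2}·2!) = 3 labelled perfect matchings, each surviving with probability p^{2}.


K_4 has 4!/(2^{2}·2!) = 3 labelled perfect matchings.
For each such perfect matching H, let X_H = 1 if all 2 edges of H are present in G. Then P[X_H = 1] = p^{2} = (3/4)^{2} = 9/16.
By linearity of expectation: E[X] = Σ_H E[X_H] = 3 · p^{2} = 3 · 9/16 = 27/16.
Numerically: E[X] ≈ 1.69.

E[X] = 3 · (3/4)^{2} = 27/16 ≈ 1.69.


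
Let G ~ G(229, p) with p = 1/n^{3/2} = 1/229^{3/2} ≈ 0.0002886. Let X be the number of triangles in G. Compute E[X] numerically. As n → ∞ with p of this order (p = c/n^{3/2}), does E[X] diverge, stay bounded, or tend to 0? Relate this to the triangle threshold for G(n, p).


Number of potential triangles: C(229, 3) = 1975354.
Each occurs with probability p³ ≈ (0.0002886)³ ≈ 2.402926e-11.
By linearity: E[X] = C(229, 3)·p³ ≈ 1975354 · 2.402926e-11 ≈ 0.0000.
Since α = 3/2 > 1, p = c/n^{3/2} = o(1/n) is below the triangle threshold p ~ 1/n. Asymptotically E[X] ~ (c³/6)·n^{3(1−α)} = (1³/6)·n^{-1.5} → 0, so by Markov's inequality G has no triangles w.h.p.

E[X] ≈ 0.0000; in regime p = Θ(1/n^{3/2}) E[X] tends to 0 (below the triangle threshold p ~ 1/n).


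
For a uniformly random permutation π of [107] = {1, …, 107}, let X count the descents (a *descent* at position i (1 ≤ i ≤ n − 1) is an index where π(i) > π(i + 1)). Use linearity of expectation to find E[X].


Write X = Σ X_I over i = 1, …, 106, with X_I the indicator of one descent.
There are 106 indicators.
For each fixed i, the pair (π(i), π(i+1)) is a uniformly random ordered pair of distinct values from {1, …, 107}; by symmetry P[π(i) > π(i+1)] = 1/2.
By linearity: E[X] = 106 · (1/2) = (107 − 1) · (1/2) = 53 ≈ 53.00000.

E[X] = 53 = 53.00000.


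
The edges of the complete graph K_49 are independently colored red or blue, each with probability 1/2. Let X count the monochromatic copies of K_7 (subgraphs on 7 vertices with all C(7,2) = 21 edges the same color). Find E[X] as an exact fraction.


Let X = Σ_S X_S over the C(49, 7) = 85900584 subsets S of size 7, where X_S = 1 if the K_7 on S is monochromatic.
For a fixed S, the K_7 on S has C(7, 2) = 21 edges. P[all 21 edges red] = (1/2)^21, and likewise for blue, so P[monochromatic] = 2·(1/2)^21 = 2^{1 − 21} = 1/1048576.
Summing: E[X] = C(49, 7) · 2^{1 − 21} = 85900584 · 1/1048576 = 10737573/131072.
Numerically: E[X] ≈ 81.92118.

E[X] = C(49,7)·2^(1−C(7,2)) = 10737573/131072 ≈ 81.92118.


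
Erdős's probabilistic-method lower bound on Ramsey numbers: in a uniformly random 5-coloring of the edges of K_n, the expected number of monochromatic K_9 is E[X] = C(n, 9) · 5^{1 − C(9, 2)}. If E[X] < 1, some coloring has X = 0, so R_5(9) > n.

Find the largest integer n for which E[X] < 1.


We need C(n, 9) · 5^{1 − 36} < 1, i.e. C(n, 9) < 5^{36 − 1} = 2910383045673370361328125.
Check values of n near the boundary:
  n = 2167: C(2167, 9) = 2855899084841489792706810; 2855899084841489792706810 < 2910383045673370361328125? YES
  n = 2168: C(2168, 9) = 2867804175977929537095120; 2867804175977929537095120 < 2910383045673370361328125? YES
  n = 2169: C(2169, 9) = 2879753360044504243499683; 2879753360044504243499683 < 2910383045673370361328125? YES
  n = 2170: C(2170, 9) = 2891746779868845075610510; 2891746779868845075610510 < 2910383045673370361328125? YES
  n = 2171: C(2171, 9) = 2903784578674959601827205; 2903784578674959601827205 < 2910383045673370361328125? YES
  n = 2172: C(2172, 9) = 2915866900084148060642020; 2915866900084148060642020 < 2910383045673370361328125? NO
  n = 2173: C(2173, 9) = 2927993888115921319674265; 2927993888115921319674265 < 2910383045673370361328125? NO
The largest n with C(n, 9) < 2910383045673370361328125 is n = 2171 (where E[X] = 580756915734991920365441/582076609134674072265625 ≈ 0.99773). Hence R_5(9) > 2171, i.e. R_5(9) ≥ 2172.

Largest n = 2171; hence R_5(9) > 2171.


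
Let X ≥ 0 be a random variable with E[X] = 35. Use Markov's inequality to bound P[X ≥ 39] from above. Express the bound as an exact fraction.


μ = E[X] = 35, a = 39.
Markov: P[X ≥ 39] ≤ μ/a = (35)/39 = 35/39.
Numerically: ≈ 0.8974.
(Since a = 39 > μ = 35.0000, the bound 35/39 is < 1 and informative.)

P[X ≥ 39] ≤ 35/39 ≈ 0.8974.


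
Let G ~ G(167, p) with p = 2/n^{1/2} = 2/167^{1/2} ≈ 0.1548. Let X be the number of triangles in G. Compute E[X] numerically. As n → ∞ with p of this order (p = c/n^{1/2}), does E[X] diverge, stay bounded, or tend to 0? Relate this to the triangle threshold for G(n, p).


Number of potential triangles: C(167, 3) = 762355.
Each occurs with probability p³ ≈ (0.1548)³ ≈ 3.706938e-03.
By linearity: E[X] = C(167, 3)·p³ ≈ 762355 · 3.706938e-03 ≈ 2826.0024.
Since α = 1/2 < 1, p = c/n^{1/2} ≫ 1/n is above the triangle threshold p ~ 1/n. Asymptotically E[X] ~ (c³/6)·n^{3(1−α)} = (2³/6)·n^{1.5} → ∞; triangles are abundant w.h.p.

E[X] ≈ 2826.0024; in regime p = Θ(1/n^{1/2}) E[X] diverges (above the triangle threshold p ~ 1/n).


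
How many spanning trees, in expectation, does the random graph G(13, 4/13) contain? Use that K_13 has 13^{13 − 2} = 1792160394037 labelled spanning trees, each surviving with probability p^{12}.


K_13 has 13^{13 − 2} = 1792160394037 labelled spanning trees.
For each such spanning tree H, let X_H = 1 if all 12 edges of H are present in G. Then P[X_H = 1] = p^{12} = (4/13)^{12} = 16777216/23298085122481.
By linearity: E[X] = Σ_H E[X_H] = 1792160394037 · p^{12} = 1792160394037 · 16777216/23298085122481 = 16777216/13.
Numerically: E[X] ≈ 1.29056e+06.

E[X] = 1792160394037 · (4/13)^{12} = 16777216/13 ≈ 1.29056e+06.


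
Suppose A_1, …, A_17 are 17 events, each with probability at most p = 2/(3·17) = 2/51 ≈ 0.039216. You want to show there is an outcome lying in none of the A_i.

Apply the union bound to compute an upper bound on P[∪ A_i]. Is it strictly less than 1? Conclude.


Union bound: P[∪_{i=1}^{17} A_i] ≤ Σ_i P[A_i] ≤ 17·p = 17·(2/51) = 2/3.
Numerically: 2/3 ≈ 0.666667.
Is 2/3 < 1? YES.
Since P[∪ A_i] ≤ 2/3 < 1, the complement has P[∩ A_i^c] ≥ 1 − 2/3 = 1/3 > 0, so some outcome avoids every A_i.

17·p = 2/3 ≈ 0.666667; existence CERTIFIED by the union bound.


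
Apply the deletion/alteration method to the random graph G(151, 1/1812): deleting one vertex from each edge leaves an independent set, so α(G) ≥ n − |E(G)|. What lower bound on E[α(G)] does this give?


E[|E(G)|] = C(151, 2)·p = 11325 · (1/1812) = 25/4.
E[α(G)] ≥ n − E[|E(G)|] = 151 − 25/4 = 579/4.
Numerically: ≈ 144.750.
(This is only a lower bound; the true E[α(G)] may be larger.)

E[α(G)] ≥ 579/4 ≈ 144.750.


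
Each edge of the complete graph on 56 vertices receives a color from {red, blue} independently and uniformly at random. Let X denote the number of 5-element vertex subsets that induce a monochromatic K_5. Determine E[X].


Let X = Σ_S X_S over the C(56, 5) = 3819816 subsets S of size 5, where X_S = 1 if the K_5 on S is monochromatic.
For a fixed S, the K_5 on S has C(5, 2) = 10 edges. P[all 10 edges red] = (1/2)^10, and likewise for blue, so P[monochromatic] = 2·(1/2)^10 = 2^{1 − 10} = 1/512.
Summing: E[X] = C(56, 5) · 2^{1 − 10} = 3819816 · 1/512 = 477477/64.
Numerically: E[X] ≈ 7460.5781.

E[X] = C(56,5)·2^(1−C(5,2)) = 477477/64 ≈ 7460.5781.


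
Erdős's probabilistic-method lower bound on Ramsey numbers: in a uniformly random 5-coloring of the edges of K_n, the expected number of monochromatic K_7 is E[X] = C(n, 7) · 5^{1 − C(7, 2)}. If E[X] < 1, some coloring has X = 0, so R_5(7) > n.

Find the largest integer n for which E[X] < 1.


We need C(n, 7) · 5^{1 − 21} < 1, i.e. C(n, 7) < 5^{21 − 1} = 95367431640625.
Check values of n near the boundary:
  n = 336: C(336, 7) = 90079147136880; 90079147136880 < 95367431640625? YES
  n = 337: C(337, 7) = 91989916924632; 91989916924632 < 95367431640625? YES
  n = 338: C(338, 7) = 93935323022736; 93935323022736 < 95367431640625? YES
  n = 339: C(339, 7) = 95915887062372; 95915887062372 < 95367431640625? NO
The largest n with C(n, 7) < 95367431640625 is n = 338 (where E[X] = 93935323022736/95367431640625 ≈ 0.98498). Hence R_5(7) > 338, i.e. R_5(7) ≥ 339.

Largest n = 338; hence R_5(7) > 338.


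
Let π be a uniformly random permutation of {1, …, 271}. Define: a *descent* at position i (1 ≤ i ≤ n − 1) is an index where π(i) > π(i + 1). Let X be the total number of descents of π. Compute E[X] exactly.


Write X = Σ X_I over i = 1, …, 270, with X_I the indicator of one descent.
There are 270 indicators.
For each fixed i, the pair (π(i), π(i+1)) is a uniformly random ordered pair of distinct values from {1, …, 271}; by symmetry P[π(i) > π(i+1)] = 1/2.
By linearity: E[X] = 270 · (1/2) = (271 − 1) · (1/2) = 135 ≈ 135.00000.

E[X] = 135 = 135.00000.


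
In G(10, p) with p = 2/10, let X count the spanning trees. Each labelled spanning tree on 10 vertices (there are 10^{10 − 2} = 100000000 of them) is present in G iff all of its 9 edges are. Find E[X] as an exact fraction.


K_10 has 10^{10 − 2} = 100000000 labelled spanning trees.
For each such spanning tree H, let X_H = 1 if all 9 edges of H are present in G. Then P[X_H = 1] = p^{9} = (1/5)^{9} = 1/1953125.
By linearity: E[X] = Σ_H E[X_H] = 100000000 · p^{9} = 100000000 · 1/1953125 = 256/5.
Numerically: E[X] ≈ 51.2.

E[X] = 100000000 · (1/5)^{9} = 256/5 ≈ 51.2.


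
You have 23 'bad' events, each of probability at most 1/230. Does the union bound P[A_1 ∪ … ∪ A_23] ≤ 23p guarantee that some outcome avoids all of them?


Union bound: P[∪_{i=1}^{23} A_i] ≤ Σ_i P[A_i] ≤ 23·p = 23·(1/230) = 1/10.
Numerically: 1/10 ≈ 0.10000.
Is 1/10 < 1? YES.
Since P[∪ A_i] ≤ 1/10 < 1, the complement has P[∩ A_i^c] ≥ 1 − 1/10 = 9/10 > 0, so some outcome avoids every A_i.

23·p = 1/10 ≈ 0.10000; existence CERTIFIED by the union bound.


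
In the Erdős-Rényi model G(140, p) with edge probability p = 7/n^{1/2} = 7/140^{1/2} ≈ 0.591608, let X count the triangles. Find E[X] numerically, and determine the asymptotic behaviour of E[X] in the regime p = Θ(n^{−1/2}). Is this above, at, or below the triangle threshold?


Number of potential triangles: C(140, 3) = 447580.
Each occurs with probability p³ ≈ (0.591608)³ ≈ 2.07062792e-01.
By linearity: E[X] = C(140, 3)·p³ ≈ 447580 · 2.07062792e-01 ≈ 92677.164626.
Since α = 1/2 < 1, p = c/n^{1/2} ≫ 1/n is above the triangle threshold p ~ 1/n. Asymptotically E[X] ~ (c³/6)·n^{3(1−α)} = (7³/6)·n^{1.5} → ∞; triangles are abundant w.h.p.

E[X] ≈ 92677.164626; in regime p = Θ(1/n^{1/2}) E[X] diverges (above the triangle threshold p ~ 1/n).


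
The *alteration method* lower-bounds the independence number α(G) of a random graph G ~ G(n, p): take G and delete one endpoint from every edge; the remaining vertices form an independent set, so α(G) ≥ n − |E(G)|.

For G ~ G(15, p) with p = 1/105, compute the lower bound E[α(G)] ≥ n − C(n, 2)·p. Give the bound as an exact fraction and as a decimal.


E[|E(G)|] = C(15, 2)·p = 105 · (1/105) = 1.
E[α(G)] ≥ n − E[|E(G)|] = 15 − 1 = 14.
Numerically: ≈ 14.00000.
(This is only a lower bound; the true E[α(G)] may be larger.)

E[α(G)] ≥ 14 ≈ 14.00000.


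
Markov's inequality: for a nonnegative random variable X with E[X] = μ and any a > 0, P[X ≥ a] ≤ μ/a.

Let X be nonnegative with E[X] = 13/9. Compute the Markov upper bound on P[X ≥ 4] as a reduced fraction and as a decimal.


μ = E[X] = 13/9, a = 4.
Markov: P[X ≥ 4] ≤ μ/a = (13/9)/4 = 13/36.
Numerically: ≈ 0.3611.
(Since a = 4 > μ = 1.4444, the bound 13/36 is < 1 and informative.)

P[X ≥ 4] ≤ 13/36 ≈ 0.3611.


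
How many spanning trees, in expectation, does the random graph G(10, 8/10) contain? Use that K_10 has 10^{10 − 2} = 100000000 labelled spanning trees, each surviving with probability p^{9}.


K_10 has 10^{10 − 2} = 100000000 labelled spanning trees.
For each such spanning tree H, let X_H = 1 if all 9 edges of H are present in G. Then P[X_H = 1] = p^{9} = (4/5)^{9} = 262144/1953125.
Summing the indicators: E[X] = Σ_H E[X_H] = 100000000 · p^{9} = 100000000 · 262144/1953125 = 67108864/5.
Numerically: E[X] ≈ 1.342e+07.

E[X] = 100000000 · (4/5)^{9} = 67108864/5 ≈ 1.342e+07.


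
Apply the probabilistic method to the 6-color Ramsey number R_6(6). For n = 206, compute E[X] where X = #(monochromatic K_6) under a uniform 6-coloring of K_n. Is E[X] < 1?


E[X] = C(206, 6) · 6^{1 − 15} = 98619368491 · 6^{−14} = 98619368491/78364164096.
As a reduced fraction: E[X] = 98619368491/78364164096 ≈ 1.258.
Is E[X] < 1? NO.
Since E[X] ≥ 1, the first-moment bound is inconclusive at n = 206; it does NOT by itself certify R_6(6) > 206.

E[X] = 98619368491/78364164096 ≈ 1.258; E[X] ≥ 1; first-moment method inconclusive here.


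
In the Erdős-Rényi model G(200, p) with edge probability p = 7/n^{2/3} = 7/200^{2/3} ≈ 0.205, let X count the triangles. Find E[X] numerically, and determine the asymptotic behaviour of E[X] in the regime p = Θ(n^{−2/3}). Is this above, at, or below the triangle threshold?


Number of potential triangles: C(200, 3) = 1313400.
Each occurs with probability p³ ≈ (0.205)³ ≈ 8.57500e-03.
By linearity: E[X] = C(200, 3)·p³ ≈ 1313400 · 8.57500e-03 ≈ 11262.405.
Since α = 2/3 < 1, p = c/n^{2/3} ≫ 1/n is above the triangle threshold p ~ 1/n. Asymptotically E[X] ~ (c³/6)·n^{3(1−α)} = (7³/6)·n^{1} → ∞; triangles are abundant w.h.p.

E[X] ≈ 11262.405; in regime p = Θ(1/n^{2/3}) E[X] diverges (above the triangle threshold p ~ 1/n).


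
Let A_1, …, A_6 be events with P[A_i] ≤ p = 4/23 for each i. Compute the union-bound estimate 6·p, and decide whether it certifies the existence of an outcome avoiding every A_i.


Union bound: P[∪_{i=1}^{6} A_i] ≤ Σ_i P[A_i] ≤ 6·p = 6·(4/23) = 24/23.
Numerically: 24/23 ≈ 1.0435.
Is 24/23 < 1? NO.
Since the bound 24/23 is ≥ 1, the union bound is uninformative here; it does NOT by itself certify existence.

6·p = 24/23 ≈ 1.0435; existence NOT certified by the union bound.


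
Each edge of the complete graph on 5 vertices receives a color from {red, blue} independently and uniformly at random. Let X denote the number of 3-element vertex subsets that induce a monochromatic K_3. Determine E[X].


Let X = Σ_S X_S over the C(5, 3) = 10 subsets S of size 3, where X_S = 1 if the K_3 on S is monochromatic.
For a fixed S, the K_3 on S has C(3, 2) = 3 edges. P[all 3 edges red] = (1/2)^3, and likewise for blue, so P[monochromatic] = 2·(1/2)^3 = 2^{1 − 3} = 1/4.
Summing: E[X] = C(5, 3) · 2^{1 − 3} = 10 · 1/4 = 5/2.
Numerically: E[X] ≈ 2.500.

E[X] = C(5,3)·2^(1−C(3,2)) = 5/2 ≈ 2.500.


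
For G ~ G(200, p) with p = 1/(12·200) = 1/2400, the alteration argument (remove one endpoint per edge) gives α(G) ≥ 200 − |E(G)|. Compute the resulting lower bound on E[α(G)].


E[|E(G)|] = C(200, 2)·p = 19900 · (1/2400) = 199/24.
E[α(G)] ≥ n − E[|E(G)|] = 200 − 199/24 = 4601/24.
Numerically: ≈ 191.708.
(This is only a lower bound; the true E[α(G)] may be larger.)

E[α(G)] ≥ 4601/24 ≈ 191.708.


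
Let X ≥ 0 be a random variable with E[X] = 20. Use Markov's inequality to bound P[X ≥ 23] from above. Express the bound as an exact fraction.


μ = E[X] = 20, a = 23.
Markov: P[X ≥ 23] ≤ μ/a = (20)/23 = 20/23.
Numerically: ≈ 0.86957.
(Since a = 23 > μ = 20.00000, the bound 20/23 is < 1 and informative.)

P[X ≥ 23] ≤ 20/23 ≈ 0.86957.


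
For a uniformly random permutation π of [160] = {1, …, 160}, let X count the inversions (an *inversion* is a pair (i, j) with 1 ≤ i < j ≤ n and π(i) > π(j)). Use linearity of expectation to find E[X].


Write X = Σ X_I over the C(160, 2) = 12720 pairs i < j, with X_I the indicator of one inversion.
There are 12720 indicators.
For each fixed pair i < j, the values π(i) and π(j) are two distinct elements of {1, …, 160} in uniformly random order; by symmetry P[π(i) > π(j)] = 1/2.
By linearity: E[X] = 12720 · (1/2) = C(160, 2) · (1/2) = 12720/2 = 6360 ≈ 6360.0000.

E[X] = 6360 = 6360.0000.


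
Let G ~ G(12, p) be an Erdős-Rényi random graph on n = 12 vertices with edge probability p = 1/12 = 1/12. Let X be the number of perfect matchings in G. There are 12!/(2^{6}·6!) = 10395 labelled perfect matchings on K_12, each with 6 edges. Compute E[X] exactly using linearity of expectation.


K_12 has 12!/(2^{6}·6!) = 10395 labelled perfect matchings.
For each such perfect matching H, let X_H = 1 if all 6 edges of H are present in G. Then P[X_H = 1] = p^{6} = (1/12)^{6} = 1/2985984.
By linearity: E[X] = Σ_H E[X_H] = 10395 · p^{6} = 10395 · 1/2985984 = 385/110592.
Numerically: E[X] ≈ 0.003481.

E[X] = 10395 · (1/12)^{6} = 385/110592 ≈ 0.003481.


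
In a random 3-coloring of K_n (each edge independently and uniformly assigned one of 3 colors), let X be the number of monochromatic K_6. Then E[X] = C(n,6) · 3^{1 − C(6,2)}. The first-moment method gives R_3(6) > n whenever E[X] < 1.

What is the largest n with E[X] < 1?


We need C(n, 6) · 3^{1 − 15} < 1, i.e. C(n, 6) < 3^{15 − 1} = 4782969.
Check values of n near the boundary:
  n = 37: C(37, 6) = 2324784; 2324784 < 4782969? YES
  n = 38: C(38, 6) = 2760681; 2760681 < 4782969? YES
  n = 39: C(39, 6) = 3262623; 3262623 < 4782969? YES
  n = 40: C(40, 6) = 3838380; 3838380 < 4782969? YES
  n = 41: C(41, 6) = 4496388; 4496388 < 4782969? YES
  n = 42: C(42, 6) = 5245786; 5245786 < 4782969? NO
The largest n with C(n, 6) < 4782969 is n = 41 (where E[X] = 1498796/1594323 ≈ 0.940). Hence R_3(6) > 41, i.e. R_3(6) ≥ 42.

Largest n = 41; hence R_3(6) > 41.


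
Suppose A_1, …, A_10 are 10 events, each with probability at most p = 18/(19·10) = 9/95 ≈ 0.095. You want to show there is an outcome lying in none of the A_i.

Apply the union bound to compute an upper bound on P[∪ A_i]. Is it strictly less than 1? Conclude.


Union bound: P[∪_{i=1}^{10} A_i] ≤ Σ_i P[A_i] ≤ 10·p = 10·(9/95) = 18/19.
Numerically: 18/19 ≈ 0.947.
Is 18/19 < 1? YES.
Since P[∪ A_i] ≤ 18/19 < 1, the complement has P[∩ A_i^c] ≥ 1 − 18/19 = 1/19 > 0, so some outcome avoids every A_i.

10·p = 18/19 ≈ 0.947; existence CERTIFIED by the union bound.


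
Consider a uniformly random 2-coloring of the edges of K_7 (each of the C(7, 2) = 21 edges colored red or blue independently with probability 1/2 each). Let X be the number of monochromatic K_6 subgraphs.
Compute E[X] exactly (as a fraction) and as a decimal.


Let X = Σ_S X_S over the C(7, 6) = 7 subsets S of size 6, where X_S = 1 if the K_6 on S is monochromatic.
For a fixed S, the K_6 on S has C(6, 2) = 15 edges. P[all 15 edges red] = (1/2)^15, and likewise for blue, so P[monochromatic] = 2·(1/2)^15 = 2^{1 − 15} = 1/16384.
By linearity of expectation: E[X] = C(7, 6) · 2^{1 − 15} = 7 · 1/16384 = 7/16384.
Numerically: E[X] ≈ 0.000.

E[X] = C(7,6)·2^(1−C(6,2)) = 7/16384 ≈ 0.000.


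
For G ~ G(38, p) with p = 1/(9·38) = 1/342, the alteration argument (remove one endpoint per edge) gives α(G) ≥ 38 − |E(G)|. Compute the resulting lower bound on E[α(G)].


E[|E(G)|] = C(38, 2)·p = 703 · (1/342) = 37/18.
E[α(G)] ≥ n − E[|E(G)|] = 38 − 37/18 = 647/18.
Numerically: ≈ 35.944.
(This is only a lower bound; the true E[α(G)] may be larger.)

E[α(G)] ≥ 647/18 ≈ 35.944.


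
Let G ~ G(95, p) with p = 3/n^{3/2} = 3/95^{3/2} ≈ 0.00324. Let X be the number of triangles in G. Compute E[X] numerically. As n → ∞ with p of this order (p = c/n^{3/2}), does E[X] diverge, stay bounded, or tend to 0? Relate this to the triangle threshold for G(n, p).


Number of potential triangles: C(95, 3) = 138415.
Each occurs with probability p³ ≈ (0.00324)³ ≈ 3.40101e-08.
By linearity: E[X] = C(95, 3)·p³ ≈ 138415 · 3.40101e-08 ≈ 0.005.
Since α = 3/2 > 1, p = c/n^{3/2} = o(1/n) is below the triangle threshold p ~ 1/n. Asymptotically E[X] ~ (c³/6)·n^{3(1−α)} = (3³/6)·n^{-1.5} → 0, so by Markov's inequality G has no triangles w.h.p.

E[X] ≈ 0.005; in regime p = Θ(1/n^{3/2}) E[X] tends to 0 (below the triangle threshold p ~ 1/n).


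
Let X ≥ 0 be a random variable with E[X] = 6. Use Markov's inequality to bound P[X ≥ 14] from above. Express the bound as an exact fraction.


μ = E[X] = 6, a = 14.
Markov: P[X ≥ 14] ≤ μ/a = (6)/14 = 3/7.
Numerically: ≈ 0.42857.
(Since a = 14 > μ = 6.00000, the bound 3/7 is < 1 and informative.)

P[X ≥ 14] ≤ 3/7 ≈ 0.42857.


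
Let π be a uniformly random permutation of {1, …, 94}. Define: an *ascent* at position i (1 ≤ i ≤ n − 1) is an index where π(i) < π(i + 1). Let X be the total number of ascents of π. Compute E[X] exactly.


Write X = Σ X_I over i = 1, …, 93, with X_I the indicator of one ascent.
There are 93 indicators.
For each fixed i, the pair (π(i), π(i+1)) is a uniformly random ordered pair of distinct values from {1, …, 94}; by symmetry P[π(i) < π(i+1)] = 1/2.
By linearity: E[X] = 93 · (1/2) = (94 − 1) · (1/2) = 93/2 ≈ 46.500.

E[X] = 93/2 = 46.500.


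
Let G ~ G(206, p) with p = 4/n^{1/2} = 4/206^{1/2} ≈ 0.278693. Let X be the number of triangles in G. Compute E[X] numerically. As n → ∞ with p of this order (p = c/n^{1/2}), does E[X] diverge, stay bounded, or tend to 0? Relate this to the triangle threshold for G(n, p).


Number of potential triangles: C(206, 3) = 1435820.
Each occurs with probability p³ ≈ (0.278693)³ ≈ 2.16460742e-02.
By linearity: E[X] = C(206, 3)·p³ ≈ 1435820 · 2.16460742e-02 ≈ 31079.866302.
Since α = 1/2 < 1, p = c/n^{1/2} ≫ 1/n is above the triangle threshold p ~ 1/n. Asymptotically E[X] ~ (c³/6)·n^{3(1−α)} = (4³/6)·n^{1.5} → ∞; triangles are abundant w.h.p.

E[X] ≈ 31079.866302; in regime p = Θ(1/n^{1/2}) E[X] diverges (above the triangle threshold p ~ 1/n).


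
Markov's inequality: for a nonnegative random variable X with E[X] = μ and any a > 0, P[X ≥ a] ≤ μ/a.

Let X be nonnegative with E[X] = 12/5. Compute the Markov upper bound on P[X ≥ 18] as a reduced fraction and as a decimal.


μ = E[X] = 12/5, a = 18.
Markov: P[X ≥ 18] ≤ μ/a = (12/5)/18 = 2/15.
Numerically: ≈ 0.13333.
(Since a = 18 > μ = 2.40000, the bound 2/15 is < 1 and informative.)

P[X ≥ 18] ≤ 2/15 ≈ 0.13333.


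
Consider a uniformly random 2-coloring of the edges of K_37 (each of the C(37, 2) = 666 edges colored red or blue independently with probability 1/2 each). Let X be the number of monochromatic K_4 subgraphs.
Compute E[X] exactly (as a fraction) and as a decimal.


Let X = Σ_S X_S over the C(37, 4) = 66045 subsets S of size 4, where X_S = 1 if the K_4 on S is monochromatic.
For a fixed S, the K_4 on S has C(4, 2) = 6 edges. P[all 6 edges red] = (1/2)^6, and likewise for blue, so P[monochromatic] = 2·(1/2)^6 = 2^{1 − 6} = 1/32.
By linearity: E[X] = C(37, 4) · 2^{1 − 6} = 66045 · 1/32 = 66045/32.
Numerically: E[X] ≈ 2063.906.

E[X] = C(37,4)·2^(1−C(4,2)) = 66045/32 ≈ 2063.906.


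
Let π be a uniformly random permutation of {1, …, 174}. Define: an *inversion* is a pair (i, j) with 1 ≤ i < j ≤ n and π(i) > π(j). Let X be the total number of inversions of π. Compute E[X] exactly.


Write X = Σ X_I over the C(174, 2) = 15051 pairs i < j, with X_I the indicator of one inversion.
There are 15051 indicators.
For each fixed pair i < j, the values π(i) and π(j) are two distinct elements of {1, …, 174} in uniformly random order; by symmetry P[π(i) > π(j)] = 1/2.
By linearity: E[X] = 15051 · (1/2) = C(174, 2) · (1/2) = 15051/2 = 15051/2 ≈ 7525.50000.

E[X] = 15051/2 = 7525.50000.


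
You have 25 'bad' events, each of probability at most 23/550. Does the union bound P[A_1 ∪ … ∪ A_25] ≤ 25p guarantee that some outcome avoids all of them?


Union bound: P[∪_{i=1}^{25} A_i] ≤ Σ_i P[A_i] ≤ 25·p = 25·(23/550) = 23/22.
Numerically: 23/22 ≈ 1.0455.
Is 23/22 < 1? NO.
Since the bound 23/22 is ≥ 1, the union bound is uninformative here; it does NOT by itself certify existence.

25·p = 23/22 ≈ 1.0455; existence NOT certified by the union bound.


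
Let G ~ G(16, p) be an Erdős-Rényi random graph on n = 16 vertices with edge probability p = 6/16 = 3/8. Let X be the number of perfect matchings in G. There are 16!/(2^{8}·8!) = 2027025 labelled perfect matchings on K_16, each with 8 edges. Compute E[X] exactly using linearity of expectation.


K_16 has 16!/(2^{8}·8!) = 2027025 labelled perfect matchings.
For each such perfect matching H, let X_H = 1 if all 8 edges of H are present in G. Then P[X_H = 1] = p^{8} = (3/8)^{8} = 6561/16777216.
By linearity of expectation: E[X] = Σ_H E[X_H] = 2027025 · p^{8} = 2027025 · 6561/16777216 = 13299311025/16777216.
Numerically: E[X] ≈ 792.7.

E[X] = 2027025 · (3/8)^{8} = 13299311025/16777216 ≈ 792.7.


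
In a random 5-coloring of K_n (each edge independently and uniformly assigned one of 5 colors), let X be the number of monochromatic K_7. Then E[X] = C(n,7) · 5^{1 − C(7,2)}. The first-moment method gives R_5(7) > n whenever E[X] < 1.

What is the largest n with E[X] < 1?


We need C(n, 7) · 5^{1 − 21} < 1, i.e. C(n, 7) < 5^{21 − 1} = 95367431640625.
Check values of n near the boundary:
  n = 337: C(337, 7) = 91989916924632; 91989916924632 < 95367431640625? YES
  n = 338: C(338, 7) = 93935323022736; 93935323022736 < 95367431640625? YES
  n = 339: C(339, 7) = 95915887062372; 95915887062372 < 95367431640625? NO
The largest n with C(n, 7) < 95367431640625 is n = 338 (where E[X] = 93935323022736/95367431640625 ≈ 0.9850). Hence R_5(7) > 338, i.e. R_5(7) ≥ 339.

Largest n = 338; hence R_5(7) > 338.


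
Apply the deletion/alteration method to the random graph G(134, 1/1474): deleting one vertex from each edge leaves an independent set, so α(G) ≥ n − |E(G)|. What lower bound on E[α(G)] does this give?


E[|E(G)|] = C(134, 2)·p = 8911 · (1/1474) = 133/22.
E[α(G)] ≥ n − E[|E(G)|] = 134 − 133/22 = 2815/22.
Numerically: ≈ 127.954545.
(This is only a lower bound; the true E[α(G)] may be larger.)

E[α(G)] ≥ 2815/22 ≈ 127.954545.


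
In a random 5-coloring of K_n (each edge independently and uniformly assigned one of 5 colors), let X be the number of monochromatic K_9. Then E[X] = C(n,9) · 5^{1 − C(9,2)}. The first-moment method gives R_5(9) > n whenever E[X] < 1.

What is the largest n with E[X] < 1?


We need C(n, 9) · 5^{1 − 36} < 1, i.e. C(n, 9) < 5^{36 − 1} = 2910383045673370361328125.
Check values of n near the boundary:
  n = 2167: C(2167, 9) = 2855899084841489792706810; 2855899084841489792706810 < 2910383045673370361328125? YES
  n = 2168: C(2168, 9) = 2867804175977929537095120; 2867804175977929537095120 < 2910383045673370361328125? YES
  n = 2169: C(2169, 9) = 2879753360044504243499683; 2879753360044504243499683 < 2910383045673370361328125? YES
  n = 2170: C(2170, 9) = 2891746779868845075610510; 2891746779868845075610510 < 2910383045673370361328125? YES
  n = 2171: C(2171, 9) = 2903784578674959601827205; 2903784578674959601827205 < 2910383045673370361328125? YES
  n = 2172: C(2172, 9) = 2915866900084148060642020; 2915866900084148060642020 < 2910383045673370361328125? NO
The largest n with C(n, 9) < 2910383045673370361328125 is n = 2171 (where E[X] = 580756915734991920365441/582076609134674072265625 ≈ 0.997733). Hence R_5(9) > 2171, i.e. R_5(9) ≥ 2172.

Largest n = 2171; hence R_5(9) > 2171.


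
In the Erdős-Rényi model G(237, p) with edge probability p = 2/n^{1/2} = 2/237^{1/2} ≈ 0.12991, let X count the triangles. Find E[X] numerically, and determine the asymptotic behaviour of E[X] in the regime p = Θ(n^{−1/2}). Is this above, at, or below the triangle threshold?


Number of potential triangles: C(237, 3) = 2190670.
Each occurs with probability p³ ≈ (0.12991)³ ≈ 2.1926407e-03.
By linearity: E[X] = C(237, 3)·p³ ≈ 2190670 · 2.1926407e-03 ≈ 4803.35217.
Since α = 1/2 < 1, p = c/n^{1/2} ≫ 1/n is above the triangle threshold p ~ 1/n. Asymptotically E[X] ~ (c³/6)·n^{3(1−α)} = (2³/6)·n^{1.5} → ∞; triangles are abundant w.h.p.

E[X] ≈ 4803.35217; in regime p = Θ(1/n^{1/2}) E[X] diverges (above the triangle threshold p ~ 1/n).


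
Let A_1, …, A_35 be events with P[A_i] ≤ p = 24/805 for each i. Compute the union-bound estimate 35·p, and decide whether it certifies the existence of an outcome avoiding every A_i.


Union bound: P[∪_{i=1}^{35} A_i] ≤ Σ_i P[A_i] ≤ 35·p = 35·(24/805) = 24/23.
Numerically: 24/23 ≈ 1.0435.
Is 24/23 < 1? NO.
Since the bound 24/23 is ≥ 1, the union bound is uninformative here; it does NOT by itself certify existence.

35·p = 24/23 ≈ 1.0435; existence NOT certified by the union bound.


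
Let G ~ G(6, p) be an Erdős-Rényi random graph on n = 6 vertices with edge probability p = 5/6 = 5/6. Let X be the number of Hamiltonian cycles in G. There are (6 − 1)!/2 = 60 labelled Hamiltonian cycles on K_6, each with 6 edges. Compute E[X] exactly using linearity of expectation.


K_6 has (6 − 1)!/2 = 60 labelled Hamiltonian cycles.
For each such Hamiltonian cycle H, let X_H = 1 if all 6 edges of H are present in G. Then P[X_H = 1] = p^{6} = (5/6)^{6} = 15625/46656.
By linearity: E[X] = Σ_H E[X_H] = 60 · p^{6} = 60 · 15625/46656 = 78125/3888.
Numerically: E[X] ≈ 20.09.

E[X] = 60 · (5/6)^{6} = 78125/3888 ≈ 20.09.


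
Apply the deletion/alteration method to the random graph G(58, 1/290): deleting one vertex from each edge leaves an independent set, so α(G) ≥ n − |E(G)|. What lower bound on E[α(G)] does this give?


E[|E(G)|] = C(58, 2)·p = 1653 · (1/290) = 57/10.
E[α(G)] ≥ n − E[|E(G)|] = 58 − 57/10 = 523/10.
Numerically: ≈ 52.300000.
(This is only a lower bound; the true E[α(G)] may be larger.)

E[α(G)] ≥ 523/10 ≈ 52.300000.
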